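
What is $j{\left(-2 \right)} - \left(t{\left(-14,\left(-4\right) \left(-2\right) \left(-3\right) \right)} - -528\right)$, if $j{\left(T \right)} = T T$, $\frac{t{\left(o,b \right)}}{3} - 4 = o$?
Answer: $-494$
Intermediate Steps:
$t{\left(o,b \right)} = 12 + 3 o$
$j{\left(T \right)} = T^{2}$
$j{\left(-2 \right)} - \left(t{\left(-14,\left(-4\right) \left(-2\right) \left(-3\right) \right)} - -528\right) = \left(-2\right)^{2} - \left(\left(12 + 3 \left(-14\right)\right) - -528\right) = 4 - \left(\left(12 - 42\right) + 528\right) = 4 - \left(-30 + 528\right) = 4 - 498 = -494$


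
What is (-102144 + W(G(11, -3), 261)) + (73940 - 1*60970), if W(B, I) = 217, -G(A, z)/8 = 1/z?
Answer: -88957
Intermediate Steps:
G(A, z) = -8/z
(-102144 + W(G(11, -3), 261)) + (73940 - 1*60970) = (-102144 + 217) + (73940 - 1*60970) = -101927 + (73940 - 60970) = -101927 + 12970 = -88957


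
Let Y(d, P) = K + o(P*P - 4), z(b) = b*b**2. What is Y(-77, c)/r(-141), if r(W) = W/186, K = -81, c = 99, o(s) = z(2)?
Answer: 4526/47 ≈ 96.298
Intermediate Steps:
z(b) = b**3
o(s) = 8 (o(s) = 2**3 = 8)
Y(d, P) = -73 (Y(d, P) = -81 + 8 = -73)
r(W) = W/186 (r(W) = W*(1/186) = W/186)
Y(-77, c)/r(-141) = -73/((1/186)*(-141)) = -73/(-47/62) = -73*(-62/47) = 4526/47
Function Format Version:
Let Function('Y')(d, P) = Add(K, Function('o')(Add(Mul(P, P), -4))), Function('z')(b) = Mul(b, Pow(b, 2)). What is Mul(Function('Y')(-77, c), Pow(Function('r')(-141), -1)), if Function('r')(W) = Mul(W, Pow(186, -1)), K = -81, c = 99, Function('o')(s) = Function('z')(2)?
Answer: Rational(4526, 47) ≈ 96.298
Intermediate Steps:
Function('z')(b) = Pow(b, 3)
Function('o')(s) = 8 (Function('o')(s) = Pow(2, 3) = 8)
Function('Y')(d, P) = -73 (Function('Y')(d, P) = Add(-81, 8) = -73)
Function('r')(W) = Mul(Rational(1, 186), W) (Function('r')(W) = Mul(W, Rational(1, 186)) = Mul(Rational(1, 186), W))
Mul(Function('Y')(-77, c), Pow(Function('r')(-141), -1)) = Mul(-73, Pow(Mul(Rational(1, 186), -141), -1)) = Mul(-73, Pow(Rational(-47, 62), -1)) = Mul(-73, Rational(-62, 47)) = Rational(4526, 47)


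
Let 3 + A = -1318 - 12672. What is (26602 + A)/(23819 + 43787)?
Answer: 12609/67606 ≈ 0.18651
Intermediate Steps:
A = -13993 (A = -3 + (-1318 - 12672) = -3 - 13990 = -13993)
(26602 + A)/(23819 + 43787) = (26602 - 13993)/(23819 + 43787) = 12609/67606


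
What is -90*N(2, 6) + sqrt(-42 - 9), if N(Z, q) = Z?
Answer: -180 + I*sqrt(51) ≈ -180.0 + 7.1414*I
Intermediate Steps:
-90*N(2, 6) + sqrt(-42 - 9) = -90*2 + sqrt(-42 - 9) = -180 + sqrt(-51) = -180 + I*sqrt(51)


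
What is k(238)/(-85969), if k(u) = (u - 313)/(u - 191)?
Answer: 75/4040543 ≈ 1.8562e-5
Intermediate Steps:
k(u) = (-313 + u)/(-191 + u)
k(238)/(-85969) = ((-313 + 238)/(-191 + 238))/(-85969) = (-75/47)*(-1/85969) = ((1/47)*(-75))*(-1/85969) = -75/47*(-1/85969) = 75/4040543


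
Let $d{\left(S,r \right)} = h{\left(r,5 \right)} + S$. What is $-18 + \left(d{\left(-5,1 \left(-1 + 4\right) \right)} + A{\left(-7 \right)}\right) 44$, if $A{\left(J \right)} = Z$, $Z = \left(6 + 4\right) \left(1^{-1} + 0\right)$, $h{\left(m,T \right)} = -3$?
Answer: $70$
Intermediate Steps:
$d{\left(S,r \right)} = -3 + S$
$Z = 10$ ($Z = 10 \left(1 + 0\right) = 10 \cdot 1 = 10$)
$A{\left(J \right)} = 10$
$-18 + \left(d{\left(-5,1 \left(-1 + 4\right) \right)} + A{\left(-7 \right)}\right) 44 = -18 + \left(\left(-3 - 5\right) + 10\right) 44 = -18 + \left(-8 + 10\right) 44 = -18 + 2 \cdot 44 = -18 + 88 = 70$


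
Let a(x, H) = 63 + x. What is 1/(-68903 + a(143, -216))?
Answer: -1/68697 ≈ -1.4557e-5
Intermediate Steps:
1/(-68903 + a(143, -216)) = 1/(-68903 + (63 + 143)) = 1/(-68903 + 206) = 1/(-68697) = -1/68697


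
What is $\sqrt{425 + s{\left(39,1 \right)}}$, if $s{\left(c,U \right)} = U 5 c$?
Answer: $2 \sqrt{155} \approx 24.9$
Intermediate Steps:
$s{\left(c,U \right)} = 5 U c$
$\sqrt{425 + s{\left(39,1 \right)}} = \sqrt{425 + 5 \cdot 1 \cdot 39} = \sqrt{425 + 195} = \sqrt{620} = 2 \sqrt{155}$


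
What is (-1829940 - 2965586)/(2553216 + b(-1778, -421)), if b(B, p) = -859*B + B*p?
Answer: -2397763/2414528 ≈ -0.99306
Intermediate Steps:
(-1829940 - 2965586)/(2553216 + b(-1778, -421)) = (-1829940 - 2965586)/(2553216 - 1778*(-859 - 421)) = -4795526/(2553216 - 1778*(-1280)) = -4795526/(2553216 + 2275840) = -4795526/4829056 = -4795526*1/4829056 = -2397763/2414528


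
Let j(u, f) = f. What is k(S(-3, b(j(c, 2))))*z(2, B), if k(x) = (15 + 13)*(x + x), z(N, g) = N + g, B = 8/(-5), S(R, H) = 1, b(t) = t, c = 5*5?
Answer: 112/5 ≈ 22.400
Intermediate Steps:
c = 25
B = -8/5 (B = 8*(-⅕) = -8/5 ≈ -1.6000)
k(x) = 56*x (k(x) = 28*(2*x) = 56*x)
k(S(-3, b(j(c, 2))))*z(2, B) = (56*1)*(2 - 8/5) = 56*(⅖) = 112/5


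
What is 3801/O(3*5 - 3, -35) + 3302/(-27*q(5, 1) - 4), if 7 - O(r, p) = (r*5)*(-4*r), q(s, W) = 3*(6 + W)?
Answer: -7362503/1648477 ≈ -4.4662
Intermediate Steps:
q(s, W) = 18 + 3*W
O(r, p) = 7 + 20*r² (O(r, p) = 7 - r*5*(-4*r) = 7 - 5*r*(-4*r) = 7 - (-20)*r² = 7 + 20*r²)
3801/O(3*5 - 3, -35) + 3302/(-27*q(5, 1) - 4) = 3801/(7 + 20*(3*5 - 3)²) + 3302/(-27*(18 + 3*1) - 4) = 3801/(7 + 20*(15 - 3)²) + 3302/(-27*(18 + 3) - 4) = 3801/(7 + 20*12²) + 3302/(-27*21 - 4) = 3801/(7 + 20*144) + 3302/(-567 - 4) = 3801/(7 + 2880) + 3302/(-571) = 3801/2887 + 3302*(-1/571) = 3801*(1/2887) - 3302/571 = 3801/2887 - 3302/571 = -7362503/1648477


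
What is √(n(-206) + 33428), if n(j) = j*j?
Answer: 2*√18966 ≈ 275.43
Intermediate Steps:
n(j) = j²
√(n(-206) + 33428) = √((-206)² + 33428) = √(42436 + 33428) = √75864 = 2*√18966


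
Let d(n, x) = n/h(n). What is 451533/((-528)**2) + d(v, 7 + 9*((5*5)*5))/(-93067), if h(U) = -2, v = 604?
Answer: 14035671493/8648530176 ≈ 1.6229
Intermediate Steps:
d(n, x) = -n/2 (d(n, x) = n/(-2) = n*(-1/2) = -n/2)
451533/((-528)**2) + d(v, 7 + 9*((5*5)*5))/(-93067) = 451533/((-528)**2) - 1/2*604/(-93067) = 451533/278784 - 302*(-1/93067) = 451533*(1/278784) + 302/93067 = 150511/92928 + 302/93067 = 14035671493/8648530176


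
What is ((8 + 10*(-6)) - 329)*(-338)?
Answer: 128778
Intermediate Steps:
((8 + 10*(-6)) - 329)*(-338) = ((8 - 60) - 329)*(-338) = (-52 - 329)*(-338) = -381*(-338) = 128778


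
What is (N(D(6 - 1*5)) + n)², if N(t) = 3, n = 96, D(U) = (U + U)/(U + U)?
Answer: 9801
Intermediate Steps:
D(U) = 1 (D(U) = (2*U)/((2*U)) = (2*U)*(1/(2*U)) = 1)
(N(D(6 - 1*5)) + n)² = (3 + 96)² = 99² = 9801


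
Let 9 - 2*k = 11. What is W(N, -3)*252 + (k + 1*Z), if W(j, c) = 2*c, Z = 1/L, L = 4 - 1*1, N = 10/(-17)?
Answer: -4538/3 ≈ -1512.7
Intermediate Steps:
k = -1 (k = 9/2 - 1/2*11 = 9/2 - 11/2 = -1)
N = -10/17 (N = 10*(-1/17) = -10/17 ≈ -0.58823)
L = 3 (L = 4 - 1 = 3)
Z = 1/3 ≈ 0.33333
W(N, -3)*252 + (k + 1*Z) = (2*(-3))*252 + (-1 + 1*(1/3)) = -6*252 + (-1 + 1/3) = -1512 - 2/3 = -4538/3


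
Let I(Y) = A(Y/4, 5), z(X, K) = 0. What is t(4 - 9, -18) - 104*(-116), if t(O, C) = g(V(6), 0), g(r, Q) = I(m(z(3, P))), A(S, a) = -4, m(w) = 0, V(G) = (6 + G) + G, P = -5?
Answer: 12060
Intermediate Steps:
V(G) = 6 + 2*G
I(Y) = -4
g(r, Q) = -4
t(O, C) = -4
t(4 - 9, -18) - 104*(-116) = -4 - 104*(-116) = -4 + 12064 = 12060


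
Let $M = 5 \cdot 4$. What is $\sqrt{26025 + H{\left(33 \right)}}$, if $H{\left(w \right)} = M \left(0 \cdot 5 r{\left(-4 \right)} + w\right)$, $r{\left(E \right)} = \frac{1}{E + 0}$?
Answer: $3 \sqrt{2965} \approx 163.36$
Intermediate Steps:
$r{\left(E \right)} = \frac{1}{E}$
$M = 20$
$H{\left(w \right)} = 20 w$ ($H{\left(w \right)} = 20 \left(\frac{0 \cdot 5}{-4} + w\right) = 20 \left(0 \left(- \frac{1}{4}\right) + w\right) = 20 \left(0 + w\right) = 20 w$)
$\sqrt{26025 + H{\left(33 \right)}} = \sqrt{26025 + 20 \cdot 33} = \sqrt{26025 + 660} = \sqrt{26685} = 3 \sqrt{2965}$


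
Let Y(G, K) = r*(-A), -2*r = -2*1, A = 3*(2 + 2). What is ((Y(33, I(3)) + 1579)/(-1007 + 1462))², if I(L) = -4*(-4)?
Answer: 2455489/207025 ≈ 11.861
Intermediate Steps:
I(L) = 16
A = 12 (A = 3*4 = 12)
r = 1 (r = -(-1) = -½*(-2) = 1)
Y(G, K) = -12 (Y(G, K) = 1*(-1*12) = 1*(-12) = -12)
((Y(33, I(3)) + 1579)/(-1007 + 1462))² = ((-12 + 1579)/(-1007 + 1462))² = (1567/455)² = 2455489/207025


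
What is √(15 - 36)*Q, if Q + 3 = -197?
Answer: -200*I*√21 ≈ -916.52*I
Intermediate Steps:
Q = -200 (Q = -3 - 197 = -200)
√(15 - 36)*Q = √(15 - 36)*(-200) = √(-21)*(-200) = (I*√21)*(-200) = -200*I*√21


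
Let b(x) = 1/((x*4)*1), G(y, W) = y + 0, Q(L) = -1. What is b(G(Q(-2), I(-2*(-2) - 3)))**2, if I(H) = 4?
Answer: 1/16 ≈ 0.062500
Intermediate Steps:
G(y, W) = y
b(x) = 1/(4*x) (b(x) = 1/((4*x)*1) = 1/(4*x))
b(G(Q(-2), I(-2*(-2) - 3)))**2 = ((1/4)/(-1))**2 = ((1/4)*(-1))**2 = (-1/4)**2 = 1/16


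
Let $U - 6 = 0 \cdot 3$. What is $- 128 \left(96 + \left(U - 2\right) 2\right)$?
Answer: $-13312$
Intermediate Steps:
$U = 6$ ($U = 6 + 0 \cdot 3 = 6 + 0 = 6$)
$- 128 \left(96 + \left(U - 2\right) 2\right) = - 128 \left(96 + \left(6 - 2\right) 2\right) = - 128 \left(96 + 4 \cdot 2\right) = - 128 \left(96 + 8\right) = \left(-128\right) 104 = -13312$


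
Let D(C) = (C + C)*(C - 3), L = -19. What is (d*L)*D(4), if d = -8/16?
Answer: 76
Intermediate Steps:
D(C) = 2*C*(-3 + C) (D(C) = (2*C)*(-3 + C) = 2*C*(-3 + C))
d = -½ (d = -8*1/16 = -½ ≈ -0.50000)
(d*L)*D(4) = (-½*(-19))*(2*4*(-3 + 4)) = 19*(2*4*1)/2 = (19/2)*8 = 76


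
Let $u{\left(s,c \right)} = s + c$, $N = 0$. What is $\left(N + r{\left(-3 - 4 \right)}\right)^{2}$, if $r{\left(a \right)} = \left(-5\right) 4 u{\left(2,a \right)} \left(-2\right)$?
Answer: $40000$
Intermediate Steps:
$u{\left(s,c \right)} = c + s$
$r{\left(a \right)} = 80 + 40 a$ ($r{\left(a \right)} = \left(-5\right) 4 \left(a + 2\right) \left(-2\right) = - 20 \left(2 + a\right) \left(-2\right) = \left(-40 - 20 a\right) \left(-2\right) = 80 + 40 a$)
$\left(N + r{\left(-3 - 4 \right)}\right)^{2} = \left(0 + \left(80 + 40 \left(-3 - 4\right)\right)\right)^{2} = \left(0 + \left(80 + 40 \left(-7\right)\right)\right)^{2} = \left(0 + \left(80 - 280\right)\right)^{2} = \left(0 - 200\right)^{2} = \left(-200\right)^{2} = 40000$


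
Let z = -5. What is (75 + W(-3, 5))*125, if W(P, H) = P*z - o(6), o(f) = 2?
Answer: 11000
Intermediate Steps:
W(P, H) = -2 - 5*P (W(P, H) = P*(-5) - 1*2 = -5*P - 2 = -2 - 5*P)
(75 + W(-3, 5))*125 = (75 + (-2 - 5*(-3)))*125 = (75 + (-2 + 15))*125 = (75 + 13)*125 = 88*125 = 11000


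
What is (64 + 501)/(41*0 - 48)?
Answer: -565/48 ≈ -11.771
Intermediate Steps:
(64 + 501)/(41*0 - 48) = 565/(0 - 48) = 565/(-48) = 565*(-1/48) = -565/48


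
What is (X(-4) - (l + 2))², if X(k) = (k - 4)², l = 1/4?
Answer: 61009/16 ≈ 3813.1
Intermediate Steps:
l = ¼ ≈ 0.25000
X(k) = (-4 + k)²
(X(-4) - (l + 2))² = ((-4 - 4)² - (¼ + 2))² = ((-8)² - 1*9/4)² = (64 - 9/4)² = (247/4)² = 61009/16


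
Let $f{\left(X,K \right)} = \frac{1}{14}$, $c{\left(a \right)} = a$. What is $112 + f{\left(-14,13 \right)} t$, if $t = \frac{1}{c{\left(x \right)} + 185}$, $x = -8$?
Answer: $\frac{277537}{2478} \approx 112.0$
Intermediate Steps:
$f{\left(X,K \right)} = \frac{1}{14}$
$t = \frac{1}{177}$ ($t = \frac{1}{-8 + 185} = \frac{1}{177} \approx 0.0056497$)
$112 + f{\left(-14,13 \right)} t = 112 + \frac{1}{14} \cdot \frac{1}{177} = 112 + \frac{1}{2478} = \frac{277537}{2478}$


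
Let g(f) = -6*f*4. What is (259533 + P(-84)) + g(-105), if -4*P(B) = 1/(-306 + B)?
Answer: 408802681/1560 ≈ 2.6205e+5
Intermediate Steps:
P(B) = -1/(4*(-306 + B))
g(f) = -24*f
(259533 + P(-84)) + g(-105) = (259533 - 1/(-1224 + 4*(-84))) - 24*(-105) = (259533 - 1/(-1224 - 336)) + 2520 = (259533 - 1/(-1560)) + 2520 = (259533 - 1*(-1/1560)) + 2520 = (259533 + 1/1560) + 2520 = 404871481/1560 + 2520 = 408802681/1560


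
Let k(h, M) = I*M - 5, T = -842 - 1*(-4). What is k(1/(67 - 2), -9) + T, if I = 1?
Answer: -852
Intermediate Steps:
T = -838 (T = -842 + 4 = -838)
k(h, M) = -5 + M (k(h, M) = 1*M - 5 = M - 5 = -5 + M)
k(1/(67 - 2), -9) + T = (-5 - 9) - 838 = -14 - 838 = -852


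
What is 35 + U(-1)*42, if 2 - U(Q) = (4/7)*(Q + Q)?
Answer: 167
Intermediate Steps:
U(Q) = 2 - 8*Q/7 (U(Q) = 2 - 4/7*(Q + Q) = 2 - 4*(⅐)*2*Q = 2 - 4*2*Q/7 = 2 - 8*Q/7)
35 + U(-1)*42 = 35 + (2 - 8/7*(-1))*42 = 35 + (2 + 8/7)*42 = 35 + (22/7)*42 = 35 + 132 = 167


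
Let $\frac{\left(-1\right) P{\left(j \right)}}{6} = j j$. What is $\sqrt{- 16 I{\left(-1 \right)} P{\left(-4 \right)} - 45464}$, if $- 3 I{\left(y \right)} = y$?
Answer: $2 i \sqrt{11238} \approx 212.02 i$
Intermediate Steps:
$P{\left(j \right)} = - 6 j^{2}$ ($P{\left(j \right)} = - 6 j j = - 6 j^{2}$)
$I{\left(y \right)} = - \frac{y}{3}$
$\sqrt{- 16 I{\left(-1 \right)} P{\left(-4 \right)} - 45464} = \sqrt{- 16 \left(\left(- \frac{1}{3}\right) \left(-1\right)\right) \left(- 6 \left(-4\right)^{2}\right) - 45464} = \sqrt{\left(-16\right) \frac{1}{3} \left(\left(-6\right) 16\right) - 45464} = \sqrt{\left(- \frac{16}{3}\right) \left(-96\right) - 45464} = \sqrt{512 - 45464} = \sqrt{-44952} = 2 i \sqrt{11238}$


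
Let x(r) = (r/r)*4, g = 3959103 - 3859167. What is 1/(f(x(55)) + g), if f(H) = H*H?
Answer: 1/99952 ≈ 1.0005e-5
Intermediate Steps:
g = 99936
x(r) = 4 (x(r) = 1*4 = 4)
f(H) = H²
1/(f(x(55)) + g) = 1/(4² + 99936) = 1/(16 + 99936) = 1/99952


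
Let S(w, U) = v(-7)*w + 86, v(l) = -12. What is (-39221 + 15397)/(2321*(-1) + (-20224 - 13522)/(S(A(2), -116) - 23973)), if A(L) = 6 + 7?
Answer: 572800432/55770057 ≈ 10.271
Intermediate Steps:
A(L) = 13
S(w, U) = 86 - 12*w (S(w, U) = -12*w + 86 = 86 - 12*w)
(-39221 + 15397)/(2321*(-1) + (-20224 - 13522)/(S(A(2), -116) - 23973)) = (-39221 + 15397)/(2321*(-1) + (-20224 - 13522)/((86 - 12*13) - 23973)) = -23824/(-2321 - 33746/((86 - 156) - 23973)) = -23824/(-2321 - 33746/(-70 - 23973)) = -23824/(-2321 - 33746/(-24043)) = -23824/(-2321 - 33746*(-1/24043)) = -23824/(-2321 + 33746/24043) = -23824/(-55770057/24043) = -23824*(-24043/55770057) = 572800432/55770057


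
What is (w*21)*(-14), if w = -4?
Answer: 1176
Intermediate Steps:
(w*21)*(-14) = -4*21*(-14) = -84*(-14) = 1176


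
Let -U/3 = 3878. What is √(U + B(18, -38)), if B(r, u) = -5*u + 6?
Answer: I*√11438 ≈ 106.95*I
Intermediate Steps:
U = -11634 (U = -3*3878 = -11634)
B(r, u) = 6 - 5*u
√(U + B(18, -38)) = √(-11634 + (6 - 5*(-38))) = √(-11634 + (6 + 190)) = √(-11634 + 196) = √(-11438) = I*√11438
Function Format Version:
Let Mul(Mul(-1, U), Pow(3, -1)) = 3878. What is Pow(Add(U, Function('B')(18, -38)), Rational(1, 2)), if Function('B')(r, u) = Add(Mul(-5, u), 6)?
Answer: Mul(I, Pow(11438, Rational(1, 2))) ≈ Mul(106.95, I)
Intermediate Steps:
U = -11634 (U = Mul(-3, 3878) = -11634)
Function('B')(r, u) = Add(6, Mul(-5, u))
Pow(Add(U, Function('B')(18, -38)), Rational(1, 2)) = Pow(Add(-11634, Add(6, Mul(-5, -38))), Rational(1, 2)) = Pow(Add(-11634, Add(6, 190)), Rational(1, 2)) = Pow(Add(-11634, 196), Rational(1, 2)) = Pow(-11438, Rational(1, 2)) = Mul(I, Pow(11438, Rational(1, 2)))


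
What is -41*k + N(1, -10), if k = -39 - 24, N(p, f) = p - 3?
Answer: 2581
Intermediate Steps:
N(p, f) = -3 + p
k = -63
-41*k + N(1, -10) = -41*(-63) + (-3 + 1) = 2583 - 2 = 2581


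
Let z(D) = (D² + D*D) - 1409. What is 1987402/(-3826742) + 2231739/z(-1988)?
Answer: -1194318027670/5040379831703 ≈ -0.23695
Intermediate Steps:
z(D) = -1409 + 2*D² (z(D) = (D² + D²) - 1409 = 2*D² - 1409 = -1409 + 2*D²)
1987402/(-3826742) + 2231739/z(-1988) = 1987402/(-3826742) + 2231739/(-1409 + 2*(-1988)²) = 1987402*(-1/3826742) + 2231739/(-1409 + 2*3952144) = -993701/1913371 + 2231739/(-1409 + 7904288) = -993701/1913371 + 2231739/7902879 = -993701/1913371 + 2231739*(1/7902879) = -993701/1913371 + 743913/2634293 = -1194318027670/5040379831703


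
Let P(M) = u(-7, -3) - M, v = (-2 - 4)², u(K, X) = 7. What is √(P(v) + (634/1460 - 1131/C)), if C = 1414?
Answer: I*√1955526080865/258055 ≈ 5.419*I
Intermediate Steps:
v = 36 (v = (-6)² = 36)
P(M) = 7 - M
√(P(v) + (634/1460 - 1131/C)) = √((7 - 1*36) + (634/1460 - 1131/1414)) = √((7 - 36) + (634*(1/1460) - 1131*1/1414)) = √(-29 + (317/730 - 1131/1414)) = √(-29 - 94348/258055) = √(-7577943/258055) = I*√1955526080865/258055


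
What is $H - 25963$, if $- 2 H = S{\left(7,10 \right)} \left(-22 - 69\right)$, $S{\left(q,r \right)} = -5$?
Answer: $- \frac{52381}{2} \approx -26191.0$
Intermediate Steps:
$H = - \frac{455}{2}$ ($H = - \frac{\left(-5\right) \left(-22 - 69\right)}{2} = - \frac{\left(-5\right) \left(-91\right)}{2} = \left(- \frac{1}{2}\right) 455 = - \frac{455}{2} \approx -227.5$)
$H - 25963 = - \frac{455}{2} - 25963 = - \frac{52381}{2}$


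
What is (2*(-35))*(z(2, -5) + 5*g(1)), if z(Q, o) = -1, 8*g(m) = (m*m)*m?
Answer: 105/4 ≈ 26.250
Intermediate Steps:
g(m) = m³/8 (g(m) = ((m*m)*m)/8 = (m²*m)/8 = m³/8)
(2*(-35))*(z(2, -5) + 5*g(1)) = (2*(-35))*(-1 + 5*((⅛)*1³)) = -70*(-1 + 5*((⅛)*1)) = -70*(-1 + 5*(⅛)) = -70*(-1 + 5/8) = -70*(-3/8) = 105/4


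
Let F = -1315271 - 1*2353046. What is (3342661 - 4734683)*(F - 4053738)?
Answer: 10749270445210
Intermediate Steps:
F = -3668317 (F = -1315271 - 2353046 = -3668317)
(3342661 - 4734683)*(F - 4053738) = (3342661 - 4734683)*(-3668317 - 4053738) = -1392022*(-7722055) = 10749270445210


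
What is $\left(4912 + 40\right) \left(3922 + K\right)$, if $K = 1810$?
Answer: $28384864$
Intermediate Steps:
$\left(4912 + 40\right) \left(3922 + K\right) = \left(4912 + 40\right) \left(3922 + 1810\right) = 4952 \cdot 5732 = 28384864$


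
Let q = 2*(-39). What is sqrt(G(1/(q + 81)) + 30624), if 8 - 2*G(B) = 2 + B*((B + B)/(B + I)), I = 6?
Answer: sqrt(99507066)/57 ≈ 175.01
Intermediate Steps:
q = -78
G(B) = 3 - B**2/(6 + B) (G(B) = 4 - (2 + B*((B + B)/(B + 6)))/2 = 4 - (2 + B*((2*B)/(6 + B)))/2 = 4 - (2 + B*(2*B/(6 + B)))/2 = 4 - (2 + 2*B**2/(6 + B))/2 = 4 + (-1 - B**2/(6 + B)) = 3 - B**2/(6 + B))
sqrt(G(1/(q + 81)) + 30624) = sqrt((18 - (1/(-78 + 81))**2 + 3/(-78 + 81))/(6 + 1/(-78 + 81)) + 30624) = sqrt((18 - (1/3)**2 + 3/3)/(6 + 1/3) + 30624) = sqrt((18 - (1/3)**2 + 3*(1/3))/(6 + 1/3) + 30624) = sqrt((18 - 1*1/9 + 1)/(19/3) + 30624) = sqrt(3*(18 - 1/9 + 1)/19 + 30624) = sqrt((3/19)*(170/9) + 30624) = sqrt(170/57 + 30624) = sqrt(1745738/57) = sqrt(99507066)/57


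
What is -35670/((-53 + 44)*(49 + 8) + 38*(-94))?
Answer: 7134/817 ≈ 8.7319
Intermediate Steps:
-35670/((-53 + 44)*(49 + 8) + 38*(-94)) = -35670/(-9*57 - 3572) = -35670/(-513 - 3572) = -35670/(-4085) = -35670*(-1/4085) = 7134/817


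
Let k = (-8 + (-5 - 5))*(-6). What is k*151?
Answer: 16308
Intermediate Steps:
k = 108 (k = (-8 - 10)*(-6) = -18*(-6) = 108)
k*151 = 108*151 = 16308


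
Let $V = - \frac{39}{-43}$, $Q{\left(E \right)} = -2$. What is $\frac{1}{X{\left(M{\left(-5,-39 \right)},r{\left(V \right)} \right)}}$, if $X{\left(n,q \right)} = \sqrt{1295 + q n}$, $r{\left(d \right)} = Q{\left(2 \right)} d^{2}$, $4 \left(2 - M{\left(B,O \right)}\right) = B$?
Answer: $\frac{43 \sqrt{9538274}}{4769137} \approx 0.027846$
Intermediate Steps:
$M{\left(B,O \right)} = 2 - \frac{B}{4}$
$V = \frac{39}{43}$ ($V = \left(-39\right) \left(- \frac{1}{43}\right) = \frac{39}{43} \approx 0.90698$)
$r{\left(d \right)} = - 2 d^{2}$
$X{\left(n,q \right)} = \sqrt{1295 + n q}$
$\frac{1}{X{\left(M{\left(-5,-39 \right)},r{\left(V \right)} \right)}} = \frac{1}{\sqrt{1295 + \left(2 - - \frac{5}{4}\right) \left(- 2 \left(\frac{39}{43}\right)^{2}\right)}} = \frac{1}{\sqrt{1295 + \left(2 + \frac{5}{4}\right) \left(\left(-2\right) \frac{1521}{1849}\right)}} = \frac{1}{\sqrt{1295 + \frac{13}{4} \left(- \frac{3042}{1849}\right)}} = \frac{1}{\sqrt{1295 - \frac{19773}{3698}}} = \frac{1}{\sqrt{\frac{4769137}{3698}}} = \frac{1}{\frac{1}{86} \sqrt{9538274}} = \frac{43 \sqrt{9538274}}{4769137}$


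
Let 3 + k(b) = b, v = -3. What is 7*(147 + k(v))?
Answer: 987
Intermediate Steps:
k(b) = -3 + b
7*(147 + k(v)) = 7*(147 + (-3 - 3)) = 7*(147 - 6) = 7*141 = 987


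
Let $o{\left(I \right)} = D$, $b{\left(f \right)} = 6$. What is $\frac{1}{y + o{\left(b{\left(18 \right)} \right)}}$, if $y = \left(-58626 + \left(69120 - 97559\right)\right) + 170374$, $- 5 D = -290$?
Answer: $\frac{1}{83367} \approx 1.1995 \cdot 10^{-5}$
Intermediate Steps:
$D = 58$ ($D = \left(- \frac{1}{5}\right) \left(-290\right) = 58$)
$o{\left(I \right)} = 58$
$y = 83309$ ($y = \left(-58626 - 28439\right) + 170374 = -87065 + 170374 = 83309$)
$\frac{1}{y + o{\left(b{\left(18 \right)} \right)}} = \frac{1}{83309 + 58} = \frac{1}{83367}$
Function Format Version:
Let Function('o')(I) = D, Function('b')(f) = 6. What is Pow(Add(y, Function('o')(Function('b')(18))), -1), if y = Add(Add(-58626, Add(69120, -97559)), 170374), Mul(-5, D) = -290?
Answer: Rational(1, 83367) ≈ 1.1995e-5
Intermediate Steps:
D = 58 (D = Mul(Rational(-1, 5), -290) = 58)
Function('o')(I) = 58
y = 83309 (y = Add(Add(-58626, -28439), 170374) = Add(-87065, 170374) = 83309)
Pow(Add(y, Function('o')(Function('b')(18))), -1) = Pow(Add(83309, 58), -1) = Pow(83367, -1) = Rational(1, 83367)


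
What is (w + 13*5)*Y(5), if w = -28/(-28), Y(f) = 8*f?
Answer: 2640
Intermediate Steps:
w = 1 (w = -28*(-1/28) = 1)
(w + 13*5)*Y(5) = (1 + 13*5)*(8*5) = (1 + 65)*40 = 66*40 = 2640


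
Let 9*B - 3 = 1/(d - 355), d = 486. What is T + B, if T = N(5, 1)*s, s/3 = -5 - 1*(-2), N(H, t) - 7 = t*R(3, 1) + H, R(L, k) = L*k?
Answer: -158771/1179 ≈ -134.67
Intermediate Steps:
N(H, t) = 7 + H + 3*t (N(H, t) = 7 + (t*(3*1) + H) = 7 + (t*3 + H) = 7 + (3*t + H) = 7 + (H + 3*t) = 7 + H + 3*t)
B = 394/1179 (B = ⅓ + 1/(9*(486 - 355)) = ⅓ + (⅑)/131 = ⅓ + (⅑)*(1/131) = ⅓ + 1/1179 = 394/1179 ≈ 0.33418)
s = -9 (s = 3*(-5 - 1*(-2)) = 3*(-5 + 2) = 3*(-3) = -9)
T = -135 (T = (7 + 5 + 3*1)*(-9) = (7 + 5 + 3)*(-9) = 15*(-9) = -135)
T + B = -135 + 394/1179 = -158771/1179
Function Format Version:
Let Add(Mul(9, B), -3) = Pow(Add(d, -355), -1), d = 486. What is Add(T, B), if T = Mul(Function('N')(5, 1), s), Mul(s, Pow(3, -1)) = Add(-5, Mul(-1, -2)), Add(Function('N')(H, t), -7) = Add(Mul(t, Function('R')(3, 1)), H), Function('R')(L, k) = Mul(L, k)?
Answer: Rational(-158771, 1179) ≈ -134.67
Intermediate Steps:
Function('N')(H, t) = Add(7, H, Mul(3, t)) (Function('N')(H, t) = Add(7, Add(Mul(t, Mul(3, 1)), H)) = Add(7, Add(Mul(t, 3), H)) = Add(7, Add(Mul(3, t), H)) = Add(7, Add(H, Mul(3, t))) = Add(7, H, Mul(3, t)))
B = Rational(394, 1179) (B = Add(Rational(1, 3), Mul(Rational(1, 9), Pow(Add(486, -355), -1))) = Add(Rational(1, 3), Mul(Rational(1, 9), Pow(131, -1))) = Add(Rational(1, 3), Mul(Rational(1, 9), Rational(1, 131))) = Add(Rational(1, 3), Rational(1, 1179)) = Rational(394, 1179) ≈ 0.33418)
s = -9 (s = Mul(3, Add(-5, Mul(-1, -2))) = Mul(3, Add(-5, 2)) = Mul(3, -3) = -9)
T = -135 (T = Mul(Add(7, 5, Mul(3, 1)), -9) = Mul(Add(7, 5, 3), -9) = Mul(15, -9) = -135)
Add(T, B) = Add(-135, Rational(394, 1179)) = Rational(-158771, 1179)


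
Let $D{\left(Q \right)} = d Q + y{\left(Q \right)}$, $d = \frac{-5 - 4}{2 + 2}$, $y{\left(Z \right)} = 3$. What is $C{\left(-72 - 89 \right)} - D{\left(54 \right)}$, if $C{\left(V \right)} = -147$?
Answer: $- \frac{57}{2} \approx -28.5$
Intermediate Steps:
$d = - \frac{9}{4} \approx -2.25$
$D{\left(Q \right)} = 3 - \frac{9 Q}{4}$ ($D{\left(Q \right)} = - \frac{9 Q}{4} + 3 = 3 - \frac{9 Q}{4}$)
$C{\left(-72 - 89 \right)} - D{\left(54 \right)} = -147 - \left(3 - \frac{243}{2}\right) = -147 - - \frac{237}{2} = -147 + \frac{237}{2} = - \frac{57}{2}$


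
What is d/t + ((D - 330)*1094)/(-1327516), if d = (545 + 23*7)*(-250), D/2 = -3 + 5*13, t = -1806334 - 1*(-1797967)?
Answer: 59048048647/2776831593 ≈ 21.265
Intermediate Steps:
t = -8367 (t = -1806334 + 1797967 = -8367)
D = 124 (D = 2*(-3 + 5*13) = 2*(-3 + 65) = 2*62 = 124)
d = -176500 (d = (545 + 161)*(-250) = 706*(-250) = -176500)
d/t + ((D - 330)*1094)/(-1327516) = -176500/(-8367) + ((124 - 330)*1094)/(-1327516) = -176500*(-1/8367) - 206*1094*(-1/1327516) = 176500/8367 - 225364*(-1/1327516) = 176500/8367 + 56341/331879 = 59048048647/2776831593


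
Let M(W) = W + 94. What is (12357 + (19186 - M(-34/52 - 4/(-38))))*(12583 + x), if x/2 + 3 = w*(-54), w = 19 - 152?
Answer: 418557450457/494 ≈ 8.4728e+8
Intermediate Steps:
M(W) = 94 + W
w = -133
x = 14358 (x = -6 + 2*(-133*(-54)) = -6 + 2*7182 = -6 + 14364 = 14358)
(12357 + (19186 - M(-34/52 - 4/(-38))))*(12583 + x) = (12357 + (19186 - (94 + (-34/52 - 4/(-38)))))*(12583 + 14358) = (12357 + (19186 - (94 + (-34*1/52 - 4*(-1/38)))))*26941 = (12357 + (19186 - (94 + (-17/26 + 2/19))))*26941 = (12357 + (19186 - (94 - 271/494)))*26941 = (12357 + (19186 - 1*46165/494))*26941 = (12357 + (19186 - 46165/494))*26941 = (12357 + 9431719/494)*26941 = (15536077/494)*26941 = 418557450457/494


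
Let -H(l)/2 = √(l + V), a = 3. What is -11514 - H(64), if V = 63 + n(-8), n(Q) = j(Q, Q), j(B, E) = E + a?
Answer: -11514 + 2*√122 ≈ -11492.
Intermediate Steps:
j(B, E) = 3 + E (j(B, E) = E + 3 = 3 + E)
n(Q) = 3 + Q
V = 58 (V = 63 + (3 - 8) = 63 - 5 = 58)
H(l) = -2*√(58 + l) (H(l) = -2*√(l + 58) = -2*√(58 + l))
-11514 - H(64) = -11514 - (-2)*√(58 + 64) = -11514 - (-2)*√122 = -11514 + 2*√122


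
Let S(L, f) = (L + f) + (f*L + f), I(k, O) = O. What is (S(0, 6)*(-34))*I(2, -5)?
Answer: 2040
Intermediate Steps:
S(L, f) = L + 2*f + L*f (S(L, f) = (L + f) + (L*f + f) = (L + f) + (f + L*f) = L + 2*f + L*f)
(S(0, 6)*(-34))*I(2, -5) = ((0 + 2*6 + 0*6)*(-34))*(-5) = ((0 + 12 + 0)*(-34))*(-5) = (12*(-34))*(-5) = -408*(-5) = 2040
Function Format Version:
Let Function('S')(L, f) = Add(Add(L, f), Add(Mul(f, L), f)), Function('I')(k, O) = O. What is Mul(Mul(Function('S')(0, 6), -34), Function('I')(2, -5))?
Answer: 2040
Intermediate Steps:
Function('S')(L, f) = Add(L, Mul(2, f), Mul(L, f)) (Function('S')(L, f) = Add(Add(L, f), Add(Mul(L, f), f)) = Add(Add(L, f), Add(f, Mul(L, f))) = Add(L, Mul(2, f), Mul(L, f)))
Mul(Mul(Function('S')(0, 6), -34), Function('I')(2, -5)) = Mul(Mul(Add(0, Mul(2, 6), Mul(0, 6)), -34), -5) = Mul(Mul(Add(0, 12, 0), -34), -5) = Mul(Mul(12, -34), -5) = Mul(-408, -5) = 2040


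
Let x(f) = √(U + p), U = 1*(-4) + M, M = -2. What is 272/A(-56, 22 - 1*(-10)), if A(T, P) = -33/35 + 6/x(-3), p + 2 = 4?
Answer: -52360/2019 + 166600*I/2019 ≈ -25.934 + 82.516*I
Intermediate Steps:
p = 2 (p = -2 + 4 = 2)
U = -6 (U = 1*(-4) - 2 = -4 - 2 = -6)
x(f) = 2*I (x(f) = √(-6 + 2) = √(-4) = 2*I)
A(T, P) = -33/35 - 3*I (A(T, P) = -33/35 + 6/((2*I)) = -33*1/35 + 6*(-I/2) = -33/35 - 3*I)
272/A(-56, 22 - 1*(-10)) = 272/(-33/35 - 3*I) = 272*(1225*(-33/35 + 3*I)/12114) = 166600*(-33/35 + 3*I)/6057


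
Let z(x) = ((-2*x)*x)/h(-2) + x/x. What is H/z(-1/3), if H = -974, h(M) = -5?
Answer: -43830/47 ≈ -932.55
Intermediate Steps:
z(x) = 1 + 2*x²/5 (z(x) = ((-2*x)*x)/(-5) + x/x = -2*x²*(-⅕) + 1 = 2*x²/5 + 1 = 1 + 2*x²/5)
H/z(-1/3) = -974/(1 + 2*(-1/3)²/5) = -974/(1 + 2*(-1*⅓)²/5) = -974/(1 + 2*(-⅓)²/5) = -974/(1 + (⅖)*(⅑)) = -974/(1 + 2/45) = -974/47/45 = -974*45/47 = -43830/47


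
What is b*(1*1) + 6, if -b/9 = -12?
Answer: 114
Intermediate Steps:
b = 108 (b = -9*(-12) = 108)
b*(1*1) + 6 = 108*(1*1) + 6 = 108*1 + 6 = 108 + 6 = 114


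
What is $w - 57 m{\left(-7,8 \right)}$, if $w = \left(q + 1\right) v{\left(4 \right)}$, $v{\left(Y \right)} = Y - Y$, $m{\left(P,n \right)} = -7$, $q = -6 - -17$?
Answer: $399$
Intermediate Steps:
$q = 11$ ($q = -6 + 17 = 11$)
$v{\left(Y \right)} = 0$
$w = 0$ ($w = \left(11 + 1\right) 0 = 12 \cdot 0 = 0$)
$w - 57 m{\left(-7,8 \right)} = 0 - 57 \left(-7\right) = 0 - -399 = 0 + 399 = 399$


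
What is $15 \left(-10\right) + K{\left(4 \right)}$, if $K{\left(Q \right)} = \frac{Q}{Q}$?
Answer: $-149$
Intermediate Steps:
$K{\left(Q \right)} = 1$
$15 \left(-10\right) + K{\left(4 \right)} = 15 \left(-10\right) + 1 = -150 + 1 = -149$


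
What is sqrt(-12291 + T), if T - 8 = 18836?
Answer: sqrt(6553) ≈ 80.951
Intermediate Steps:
T = 18844 (T = 8 + 18836 = 18844)
sqrt(-12291 + T) = sqrt(-12291 + 18844) = sqrt(6553)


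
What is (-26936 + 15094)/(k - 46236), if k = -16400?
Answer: 5921/31318 ≈ 0.18906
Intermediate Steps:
(-26936 + 15094)/(k - 46236) = (-26936 + 15094)/(-16400 - 46236) = -11842/(-62636) = -11842*(-1/62636) = 5921/31318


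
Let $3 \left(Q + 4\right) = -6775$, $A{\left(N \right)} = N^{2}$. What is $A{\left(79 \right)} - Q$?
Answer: $\frac{25510}{3} \approx 8503.3$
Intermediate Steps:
$Q = - \frac{6787}{3}$ ($Q = -4 + \frac{1}{3} \left(-6775\right) = -4 - \frac{6775}{3} = - \frac{6787}{3} \approx -2262.3$)
$A{\left(79 \right)} - Q = 79^{2} - - \frac{6787}{3} = 6241 + \frac{6787}{3} = \frac{25510}{3}$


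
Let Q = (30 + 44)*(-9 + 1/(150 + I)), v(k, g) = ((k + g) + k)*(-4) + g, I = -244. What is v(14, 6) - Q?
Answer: 25229/47 ≈ 536.79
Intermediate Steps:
v(k, g) = -8*k - 3*g (v(k, g) = ((g + k) + k)*(-4) + g = (g + 2*k)*(-4) + g = (-8*k - 4*g) + g = -8*k - 3*g)
Q = -31339/47 (Q = (30 + 44)*(-9 + 1/(150 - 244)) = 74*(-9 + 1/(-94)) = 74*(-9 - 1/94) = 74*(-847/94) = -31339/47 ≈ -666.79)
v(14, 6) - Q = (-8*14 - 3*6) - 1*(-31339/47) = (-112 - 18) + 31339/47 = -130 + 31339/47 = 25229/47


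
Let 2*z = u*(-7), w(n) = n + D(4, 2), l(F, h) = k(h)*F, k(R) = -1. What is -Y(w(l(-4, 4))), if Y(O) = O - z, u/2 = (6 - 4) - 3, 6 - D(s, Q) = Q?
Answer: -1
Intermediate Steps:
D(s, Q) = 6 - Q
l(F, h) = -F
u = -2 (u = 2*((6 - 4) - 3) = 2*(2 - 3) = 2*(-1) = -2)
w(n) = 4 + n (w(n) = n + (6 - 1*2) = n + (6 - 2) = n + 4 = 4 + n)
z = 7 (z = (-2*(-7))/2 = (1/2)*14 = 7)
Y(O) = -7 + O (Y(O) = O - 1*7 = O - 7 = -7 + O)
-Y(w(l(-4, 4))) = -(-7 + (4 - 1*(-4))) = -(-7 + (4 + 4)) = -(-7 + 8) = -1*1 = -1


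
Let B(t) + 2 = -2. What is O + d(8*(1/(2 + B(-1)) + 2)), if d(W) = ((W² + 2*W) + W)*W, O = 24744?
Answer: 26904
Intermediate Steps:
B(t) = -4 (B(t) = -2 - 2 = -4)
d(W) = W*(W² + 3*W) (d(W) = (W² + 3*W)*W = W*(W² + 3*W))
O + d(8*(1/(2 + B(-1)) + 2)) = 24744 + (8*(1/(2 - 4) + 2))²*(3 + 8*(1/(2 - 4) + 2)) = 24744 + (8*(1/(-2) + 2))²*(3 + 8*(1/(-2) + 2)) = 24744 + (8*(-½ + 2))²*(3 + 8*(-½ + 2)) = 24744 + (8*(3/2))²*(3 + 8*(3/2)) = 24744 + 12²*(3 + 12) = 24744 + 144*15 = 24744 + 2160 = 26904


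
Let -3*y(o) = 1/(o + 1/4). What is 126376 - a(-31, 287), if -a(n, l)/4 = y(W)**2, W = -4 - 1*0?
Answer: 255911464/2025 ≈ 1.2638e+5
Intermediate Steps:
W = -4 (W = -4 + 0 = -4)
y(o) = -1/(3*(1/4 + o)) (y(o) = -1/(3*(o + 1/4)) = -1/(3*(1/4 + o)))
a(n, l) = -64/2025 (a(n, l) = -4*16/(3 + 12*(-4))**2 = -4*16/(3 - 48)**2 = -4*(-4/(-45))**2 = -4*(-4*(-1/45))**2 = -4*(4/45)**2 = -4*16/2025 = -64/2025)
126376 - a(-31, 287) = 126376 - 1*(-64/2025) = 126376 + 64/2025 = 255911464/2025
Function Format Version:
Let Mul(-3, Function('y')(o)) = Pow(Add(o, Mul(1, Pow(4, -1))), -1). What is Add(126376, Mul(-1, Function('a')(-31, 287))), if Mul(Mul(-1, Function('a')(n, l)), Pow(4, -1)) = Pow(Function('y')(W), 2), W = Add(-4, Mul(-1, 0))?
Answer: Rational(255911464, 2025) ≈ 1.2638e+5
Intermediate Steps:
W = -4 (W = Add(-4, 0) = -4)
Function('y')(o) = Mul(Rational(-1, 3), Pow(Add(Rational(1, 4), o), -1)) (Function('y')(o) = Mul(Rational(-1, 3), Pow(Add(o, Mul(1, Pow(4, -1))), -1)) = Mul(Rational(-1, 3), Pow(Add(o, Mul(1, Rational(1, 4))), -1)) = Mul(Rational(-1, 3), Pow(Add(o, Rational(1, 4)), -1)) = Mul(Rational(-1, 3), Pow(Add(Rational(1, 4), o), -1)))
Function('a')(n, l) = Rational(-64, 2025) (Function('a')(n, l) = Mul(-4, Pow(Mul(-4, Pow(Add(3, Mul(12, -4)), -1)), 2)) = Mul(-4, Pow(Mul(-4, Pow(Add(3, -48), -1)), 2)) = Mul(-4, Pow(Mul(-4, Pow(-45, -1)), 2)) = Mul(-4, Pow(Mul(-4, Rational(-1, 45)), 2)) = Mul(-4, Pow(Rational(4, 45), 2)) = Mul(-4, Rational(16, 2025)) = Rational(-64, 2025))
Add(126376, Mul(-1, Function('a')(-31, 287))) = Add(126376, Mul(-1, Rational(-64, 2025))) = Add(126376, Rational(64, 2025)) = Rational(255911464, 2025)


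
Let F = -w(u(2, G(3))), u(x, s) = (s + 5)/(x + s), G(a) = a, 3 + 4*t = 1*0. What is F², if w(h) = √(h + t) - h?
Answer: (16 - √85)²/100 ≈ 0.45975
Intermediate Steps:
t = -¾ (t = -¾ + (1*0)/4 = -¾ + (¼)*0 = -¾ + 0 = -¾ ≈ -0.75000)
u(x, s) = (5 + s)/(s + x)
w(h) = √(-¾ + h) - h (w(h) = √(h - ¾) - h = √(-¾ + h) - h)
F = 8/5 - √85/10 (F = -(√(-3 + 4*((5 + 3)/(3 + 2)))/2 - (5 + 3)/(3 + 2)) = -(√(-3 + 4*(8/5))/2 - 8/5) = -(√(-3 + 4*((⅕)*8))/2 - 8/5) = -(√(-3 + 4*(8/5))/2 - 1*8/5) = -(√(-3 + 32/5)/2 - 8/5) = -(√(17/5)/2 - 8/5) = -((√85/5)/2 - 8/5) = -(√85/10 - 8/5) = -(-8/5 + √85/10) = 8/5 - √85/10 ≈ 0.67805)
F² = (8/5 - √85/10)²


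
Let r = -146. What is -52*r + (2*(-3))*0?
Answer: 7592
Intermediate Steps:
-52*r + (2*(-3))*0 = -52*(-146) + (2*(-3))*0 = 7592 - 6*0 = 7592 + 0 = 7592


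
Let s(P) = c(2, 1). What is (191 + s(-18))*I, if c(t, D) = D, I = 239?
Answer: 45888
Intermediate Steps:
s(P) = 1
(191 + s(-18))*I = (191 + 1)*239 = 192*239 = 45888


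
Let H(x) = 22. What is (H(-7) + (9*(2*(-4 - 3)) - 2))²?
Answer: 11236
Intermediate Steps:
(H(-7) + (9*(2*(-4 - 3)) - 2))² = (22 + (9*(2*(-4 - 3)) - 2))² = (22 + (9*(2*(-7)) - 2))² = (22 + (9*(-14) - 2))² = (22 + (-126 - 2))² = (22 - 128)² = (-106)² = 11236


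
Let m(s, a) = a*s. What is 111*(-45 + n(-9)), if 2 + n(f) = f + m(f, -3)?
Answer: -3219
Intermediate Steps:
n(f) = -2 - 2*f (n(f) = -2 + (f - 3*f) = -2 - 2*f)
111*(-45 + n(-9)) = 111*(-45 + (-2 - 2*(-9))) = 111*(-45 + (-2 + 18)) = 111*(-45 + 16) = 111*(-29) = -3219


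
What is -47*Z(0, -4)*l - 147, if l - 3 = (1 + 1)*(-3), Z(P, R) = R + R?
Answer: -1275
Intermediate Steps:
Z(P, R) = 2*R
l = -3 (l = 3 + (1 + 1)*(-3) = 3 + 2*(-3) = 3 - 6 = -3)
-47*Z(0, -4)*l - 147 = -47*2*(-4)*(-3) - 147 = -(-376)*(-3) - 147 = -47*24 - 147 = -1128 - 147 = -1275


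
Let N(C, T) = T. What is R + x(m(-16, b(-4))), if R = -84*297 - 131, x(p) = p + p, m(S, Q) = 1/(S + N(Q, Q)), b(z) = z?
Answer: -250791/10 ≈ -25079.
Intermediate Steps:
m(S, Q) = 1/(Q + S) (m(S, Q) = 1/(S + Q) = 1/(Q + S))
x(p) = 2*p
R = -25079 (R = -24948 - 131 = -25079)
R + x(m(-16, b(-4))) = -25079 + 2/(-4 - 16) = -25079 + 2/(-20) = -25079 + 2*(-1/20) = -25079 - ⅒ = -250791/10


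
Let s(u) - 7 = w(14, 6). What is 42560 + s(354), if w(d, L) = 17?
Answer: 42584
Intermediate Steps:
s(u) = 24 (s(u) = 7 + 17 = 24)
42560 + s(354) = 42560 + 24 = 42584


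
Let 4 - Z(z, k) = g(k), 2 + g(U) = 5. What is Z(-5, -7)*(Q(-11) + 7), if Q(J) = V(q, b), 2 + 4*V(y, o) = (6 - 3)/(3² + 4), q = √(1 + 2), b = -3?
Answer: 341/52 ≈ 6.5577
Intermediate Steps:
g(U) = 3 (g(U) = -2 + 5 = 3)
q = √3 ≈ 1.7320
Z(z, k) = 1 (Z(z, k) = 4 - 1*3 = 4 - 3 = 1)
V(y, o) = -23/52 (V(y, o) = -½ + ((6 - 3)/(3² + 4))/4 = -½ + (3/(9 + 4))/4 = -½ + (3/13)/4 = -½ + (3*(1/13))/4 = -½ + (¼)*(3/13) = -½ + 3/52 = -23/52)
Q(J) = -23/52
Z(-5, -7)*(Q(-11) + 7) = 1*(-23/52 + 7) = 1*(341/52) = 341/52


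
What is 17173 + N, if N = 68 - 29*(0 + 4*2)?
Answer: 17009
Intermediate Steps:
N = -164 (N = 68 - 29*(0 + 8) = 68 - 29*8 = 68 - 232 = -164)
17173 + N = 17173 - 164 = 17009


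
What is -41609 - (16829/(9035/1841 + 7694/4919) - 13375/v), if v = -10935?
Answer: -5666704674862219/128175300153 ≈ -44211.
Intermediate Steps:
-41609 - (16829/(9035/1841 + 7694/4919) - 13375/v) = -41609 - (16829/(9035/1841 + 7694/4919) - 13375/(-10935)) = -41609 - (16829/(9035*(1/1841) + 7694*(1/4919)) - 13375*(-1/10935)) = -41609 - (16829/(9035/1841 + 7694/4919) + 2675/2187) = -41609 - (16829/(58607819/9055879) + 2675/2187) = -41609 - (16829*(9055879/58607819) + 2675/2187) = -41609 - (152401387691/58607819 + 2675/2187) = -41609 - 1*333458610796042/128175300153 = -41609 - 333458610796042/128175300153 = -5666704674862219/128175300153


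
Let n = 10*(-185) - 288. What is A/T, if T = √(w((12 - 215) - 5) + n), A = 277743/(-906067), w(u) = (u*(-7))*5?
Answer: -92581*√5142/1552998838 ≈ -0.0042748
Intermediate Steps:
n = -2138 (n = -1850 - 288 = -2138)
w(u) = -35*u (w(u) = -7*u*5 = -35*u)
A = -277743/906067 (A = 277743*(-1/906067) = -277743/906067 ≈ -0.30654)
T = √5142 (T = √(-35*((12 - 215) - 5) - 2138) = √(-35*(-203 - 5) - 2138) = √(-35*(-208) - 2138) = √(7280 - 2138) = √5142 ≈ 71.708)
A/T = -277743*√5142/5142/906067 = -92581*√5142/1552998838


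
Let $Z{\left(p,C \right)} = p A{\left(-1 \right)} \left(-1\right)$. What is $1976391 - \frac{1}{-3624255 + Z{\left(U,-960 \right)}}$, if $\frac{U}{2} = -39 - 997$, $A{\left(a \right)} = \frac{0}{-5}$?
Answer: $\frac{7162944963706}{3624255} \approx 1.9764 \cdot 10^{6}$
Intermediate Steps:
$A{\left(a \right)} = 0$ ($A{\left(a \right)} = 0 \left(- \frac{1}{5}\right) = 0$)
$U = -2072$ ($U = 2 \left(-39 - 997\right) = 2 \left(-1036\right) = -2072$)
$Z{\left(p,C \right)} = 0$ ($Z{\left(p,C \right)} = p 0 \left(-1\right) = 0 \left(-1\right) = 0$)
$1976391 - \frac{1}{-3624255 + Z{\left(U,-960 \right)}} = 1976391 - \frac{1}{-3624255 + 0} = 1976391 - \frac{1}{-3624255} = 1976391 - - \frac{1}{3624255} = 1976391 + \frac{1}{3624255} = \frac{7162944963706}{3624255}$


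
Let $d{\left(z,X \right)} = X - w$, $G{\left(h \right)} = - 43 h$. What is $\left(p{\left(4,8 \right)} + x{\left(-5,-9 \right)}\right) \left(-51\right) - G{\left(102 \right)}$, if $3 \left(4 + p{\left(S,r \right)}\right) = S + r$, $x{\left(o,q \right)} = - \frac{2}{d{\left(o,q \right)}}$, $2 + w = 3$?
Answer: $\frac{21879}{5} \approx 4375.8$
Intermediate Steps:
$w = 1$ ($w = -2 + 3 = 1$)
$d{\left(z,X \right)} = -1 + X$ ($d{\left(z,X \right)} = X - 1 = -1 + X$)
$x{\left(o,q \right)} = - \frac{2}{-1 + q}$
$p{\left(S,r \right)} = -4 + \frac{S}{3} + \frac{r}{3}$ ($p{\left(S,r \right)} = -4 + \frac{S + r}{3} = -4 + \left(\frac{S}{3} + \frac{r}{3}\right) = -4 + \frac{S}{3} + \frac{r}{3}$)
$\left(p{\left(4,8 \right)} + x{\left(-5,-9 \right)}\right) \left(-51\right) - G{\left(102 \right)} = \left(\left(-4 + \frac{1}{3} \cdot 4 + \frac{1}{3} \cdot 8\right) - \frac{2}{-1 - 9}\right) \left(-51\right) - \left(-43\right) 102 = \left(\left(-4 + \frac{4}{3} + \frac{8}{3}\right) - \frac{2}{-10}\right) \left(-51\right) - -4386 = \left(0 - - \frac{1}{5}\right) \left(-51\right) + 4386 = \left(0 + \frac{1}{5}\right) \left(-51\right) + 4386 = \frac{1}{5} \left(-51\right) + 4386 = - \frac{51}{5} + 4386 = \frac{21879}{5}$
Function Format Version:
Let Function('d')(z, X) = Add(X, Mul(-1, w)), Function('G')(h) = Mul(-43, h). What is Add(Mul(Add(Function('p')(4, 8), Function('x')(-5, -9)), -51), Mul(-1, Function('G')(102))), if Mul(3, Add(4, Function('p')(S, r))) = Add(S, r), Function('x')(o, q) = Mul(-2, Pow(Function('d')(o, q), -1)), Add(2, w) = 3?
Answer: Rational(21879, 5) ≈ 4375.8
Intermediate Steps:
w = 1 (w = Add(-2, 3) = 1)
Function('d')(z, X) = Add(-1, X) (Function('d')(z, X) = Add(X, Mul(-1, 1)) = Add(X, -1) = Add(-1, X))
Function('x')(o, q) = Mul(-2, Pow(Add(-1, q), -1))
Function('p')(S, r) = Add(-4, Mul(Rational(1, 3), S), Mul(Rational(1, 3), r)) (Function('p')(S, r) = Add(-4, Mul(Rational(1, 3), Add(S, r))) = Add(-4, Add(Mul(Rational(1, 3), S), Mul(Rational(1, 3), r))) = Add(-4, Mul(Rational(1, 3), S), Mul(Rational(1, 3), r)))
Add(Mul(Add(Function('p')(4, 8), Function('x')(-5, -9)), -51), Mul(-1, Function('G')(102))) = Add(Mul(Add(Add(-4, Mul(Rational(1, 3), 4), Mul(Rational(1, 3), 8)), Mul(-2, Pow(Add(-1, -9), -1))), -51), Mul(-1, Mul(-43, 102))) = Add(Mul(Add(Add(-4, Rational(4, 3), Rational(8, 3)), Mul(-2, Pow(-10, -1))), -51), Mul(-1, -4386)) = Add(Mul(Add(0, Mul(-2, Rational(-1, 10))), -51), 4386) = Add(Mul(Add(0, Rational(1, 5)), -51), 4386) = Add(Mul(Rational(1, 5), -51), 4386) = Add(Rational(-51, 5), 4386) = Rational(21879, 5)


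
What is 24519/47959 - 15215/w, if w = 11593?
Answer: -445447418/555988687 ≈ -0.80118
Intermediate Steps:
24519/47959 - 15215/w = 24519/47959 - 15215/11593 = -445447418/555988687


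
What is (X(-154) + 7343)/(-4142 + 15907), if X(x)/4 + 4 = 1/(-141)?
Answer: 1033103/1658865 ≈ 0.62278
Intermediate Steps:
X(x) = -2260/141 (X(x) = -16 + 4/(-141) = -16 + 4*(-1/141) = -16 - 4/141 = -2260/141)
(X(-154) + 7343)/(-4142 + 15907) = (-2260/141 + 7343)/(-4142 + 15907) = (1033103/141)/11765 = (1033103/141)*(1/11765) = 1033103/1658865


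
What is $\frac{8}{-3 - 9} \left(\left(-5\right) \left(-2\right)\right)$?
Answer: $- \frac{20}{3} \approx -6.6667$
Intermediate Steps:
$\frac{8}{-3 - 9} \left(\left(-5\right) \left(-2\right)\right) = \frac{8}{-12} \cdot 10 = 8 \left(- \frac{1}{12}\right) 10 = \left(- \frac{2}{3}\right) 10 = - \frac{20}{3}$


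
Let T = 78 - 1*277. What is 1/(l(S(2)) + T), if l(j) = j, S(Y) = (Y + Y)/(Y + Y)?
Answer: -1/198 ≈ -0.0050505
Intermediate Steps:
S(Y) = 1 (S(Y) = (2*Y)/((2*Y)) = (2*Y)*(1/(2*Y)) = 1)
T = -199 (T = 78 - 277 = -199)
1/(l(S(2)) + T) = 1/(1 - 199) = 1/(-198) = -1/198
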